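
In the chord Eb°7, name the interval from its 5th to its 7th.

minor third

Spelling the chord: Eb–Gb–Bbb–Dbb.
The 5th is Bbb and the 7th is Dbb.
Bbb up to Dbb is 3 semitones, a half step narrower than a major third, so the interval is minor.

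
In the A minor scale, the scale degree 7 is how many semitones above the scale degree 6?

2

The scale is A B C D E F G.
F up to G is a major second — 2 semitones.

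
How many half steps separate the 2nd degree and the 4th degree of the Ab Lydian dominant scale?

The scale is Ab Bb C D Eb F Gb.
Bb up to D is a major third — 4 semitones.

4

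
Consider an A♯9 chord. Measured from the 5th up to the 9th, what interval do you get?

Spelling the chord: A♯, C𝄪, E♯, G♯, B♯.
So we need the interval from E♯ up to B♯.
From E♯ to B♯ is 7 semitones, exactly the perfect fifth.

perfect 5th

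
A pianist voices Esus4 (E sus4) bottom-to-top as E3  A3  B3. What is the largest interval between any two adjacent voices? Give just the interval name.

perfect fourth

Adjacent intervals: E3→A3 = perfect fourth; A3→B3 = major second.
The largest is E3 to A3, a perfect fourth (5 semitones).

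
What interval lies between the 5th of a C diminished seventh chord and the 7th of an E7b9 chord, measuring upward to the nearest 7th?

The 5th of C diminished seventh is G♭; the 7th of E7b9 is D.
G♭ up to D is 8 semitones, a half step wider than a perfect fifth, so the interval is augmented.

augmented fifth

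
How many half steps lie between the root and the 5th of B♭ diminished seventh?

6

Spelling the chord: B♭ D♭ F♭ A𝄫.
B♭ to F♭ is a diminished fifth: 6 semitones.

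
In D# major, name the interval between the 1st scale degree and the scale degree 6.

The scale runs D# E# F## G# A# B# C##.
The 1st scale degree is D# and the 6th degree is B#.
D# up to B# spans 6 letter names and 9 semitones — a major sixth.

major sixth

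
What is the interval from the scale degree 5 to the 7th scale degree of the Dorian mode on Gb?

The scale runs Gb Ab Bbb Cb Db Eb Fb.
Scale degree 5 = Db; degree 7 = Fb.
From Db to Fb: 3 semitones over a third = minor.

m3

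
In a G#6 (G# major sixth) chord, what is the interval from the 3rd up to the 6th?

perfect fourth

Spelling the chord: G# B# D# E#.
That puts B# below E#.
Counting 4 letters and 5 half steps from B# gives a perfect fourth.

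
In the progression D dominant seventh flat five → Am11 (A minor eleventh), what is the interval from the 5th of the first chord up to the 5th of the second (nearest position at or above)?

augmented fifth

The 5th of D dominant seventh flat five is Ab; the 5th of Am11 (A minor eleventh) is E.
5 letter names make it a fifth; at 8 semitones (a half step wider than perfect) the quality is augmented.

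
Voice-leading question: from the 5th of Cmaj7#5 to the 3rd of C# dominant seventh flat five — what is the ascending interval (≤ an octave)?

The 5th of Cmaj7#5 is G#; the 3rd of C# dominant seventh flat five is E#.
G# up to E# spans 6 letter names and 9 semitones — a major sixth.

major 6th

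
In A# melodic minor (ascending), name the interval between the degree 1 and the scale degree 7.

major seventh

Spelling A# melodic minor (ascending): A# B# C# D# E# F## G##.
The degree 1 is A# and the 7th scale degree is G##.
Counting 7 letters and 11 half steps from A# gives a major seventh.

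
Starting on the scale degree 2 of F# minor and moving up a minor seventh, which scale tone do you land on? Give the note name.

The scale is F# G# A B C# D E.
The scale degree 2 is G#; a minor seventh above that is F# — scale degree 1.

F#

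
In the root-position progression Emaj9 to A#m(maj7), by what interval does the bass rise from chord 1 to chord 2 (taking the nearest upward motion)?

A4

The roots are E and A#.
From E to A#: 6 semitones over a fourth = augmented.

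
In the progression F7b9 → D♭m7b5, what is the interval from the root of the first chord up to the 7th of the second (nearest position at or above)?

d5

The root of F7b9 is F; the 7th of D♭m7b5 is C♭.
From F to C♭: 6 semitones over a fifth = diminished.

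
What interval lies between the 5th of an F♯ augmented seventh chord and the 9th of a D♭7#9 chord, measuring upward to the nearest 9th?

diminished third

F♯ augmented seventh has C𝄪 as its 5th, and D♭7#9 has E as its 9th.
C𝄪 up to E is 2 semitones, a whole step narrower than a major third, so the interval is diminished.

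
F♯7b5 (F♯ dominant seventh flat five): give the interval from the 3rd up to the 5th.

diminished third

Spelling the chord: F♯-A♯-C-E.
3rd = A♯; 5th = C.
From A♯ to C: 2 semitones over a third = diminished.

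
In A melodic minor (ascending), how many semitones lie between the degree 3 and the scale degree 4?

The scale is A B C D E F# G#.
C up to D is a major second — 2 semitones.

2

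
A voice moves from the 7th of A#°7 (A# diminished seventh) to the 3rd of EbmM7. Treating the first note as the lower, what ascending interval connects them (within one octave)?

A#°7 (A# diminished seventh) has G as its 7th, and EbmM7 has Gb as its 3rd.
From G to Gb: 11 semitones over an octave = diminished.

diminished 8th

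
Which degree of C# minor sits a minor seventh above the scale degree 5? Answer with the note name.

F#

The scale is C# D# E F# G# A B.
The scale degree 5 is G#; a minor seventh above that is F# — scale degree 4.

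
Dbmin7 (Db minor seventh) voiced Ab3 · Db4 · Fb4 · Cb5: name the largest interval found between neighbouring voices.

Adjacent intervals: Ab3→Db4 = perfect fourth; Db4→Fb4 = minor third; Fb4→Cb5 = perfect fifth.
The largest is Fb4 to Cb5, a perfect fifth (7 semitones).

perfect fifth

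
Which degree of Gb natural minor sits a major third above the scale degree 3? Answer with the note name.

The scale is Gb Ab Bbb Cb Db Ebb Fb.
The scale degree 3 is Bbb; a major third above that is Db — scale degree 5.

Db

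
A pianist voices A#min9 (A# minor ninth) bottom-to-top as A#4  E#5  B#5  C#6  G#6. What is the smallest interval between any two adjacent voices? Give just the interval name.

minor 2nd

Adjacent intervals: A#4→E#5 = perfect fifth; E#5→B#5 = perfect fifth; B#5→C#6 = minor second; C#6→G#6 = perfect fifth.
The smallest is B#5 to C#6, a minor second (1 semitone).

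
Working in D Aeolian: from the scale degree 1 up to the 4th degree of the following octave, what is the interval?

perfect eleventh

Spelling D Aeolian: D E F G A Bb C.
That puts D below G.
Counting 11 letters and 17 half steps from D gives a perfect eleventh.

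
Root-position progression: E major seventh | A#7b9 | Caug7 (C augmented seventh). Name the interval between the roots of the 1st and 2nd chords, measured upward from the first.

augmented fourth

The roots are E and A#.
E up to A# is 6 semitones, a half step wider than a perfect fourth, so the interval is augmented.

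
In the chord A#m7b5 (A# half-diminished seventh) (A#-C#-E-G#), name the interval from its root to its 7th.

minor seventh

Root = A#; 7th = G#.
A# up to G# is 10 semitones, a half step narrower than a major seventh, so the interval is minor.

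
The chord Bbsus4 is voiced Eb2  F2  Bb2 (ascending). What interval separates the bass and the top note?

The outer voices are Eb2 and Bb2.
From Eb to Bb is 7 semitones, exactly the perfect fifth.

perfect fifth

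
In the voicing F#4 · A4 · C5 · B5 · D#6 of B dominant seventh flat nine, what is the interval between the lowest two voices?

Those voices are F#4 and A4.
F# up to A is 3 semitones, a half step narrower than a major third, so the interval is minor.

minor third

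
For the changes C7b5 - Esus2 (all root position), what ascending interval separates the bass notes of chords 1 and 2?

The roots are C and E.
Counting 3 letters and 4 half steps from C gives a major third.

major third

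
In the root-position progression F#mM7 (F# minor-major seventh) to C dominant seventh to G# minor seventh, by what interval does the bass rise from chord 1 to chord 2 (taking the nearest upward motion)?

diminished 5th

The roots are F# and C.
F# up to C is 6 semitones, a half step narrower than a perfect fifth, so the interval is diminished.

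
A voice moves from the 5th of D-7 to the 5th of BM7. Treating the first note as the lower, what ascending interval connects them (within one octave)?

major sixth

D-7 has A as its 5th, and BM7 has F# as its 5th.
Counting 6 letters and 9 half steps from A gives a major sixth.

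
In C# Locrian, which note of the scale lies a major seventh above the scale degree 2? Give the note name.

C#

The scale is C# D E F# G A B.
The scale degree 2 is D; a major seventh above that is C# — scale degree 1.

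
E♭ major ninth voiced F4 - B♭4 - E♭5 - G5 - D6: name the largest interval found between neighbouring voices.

P5

Adjacent intervals: F4→B♭4 = perfect fourth; B♭4→E♭5 = perfect fourth; E♭5→G5 = major third; G5→D6 = perfect fifth.
The largest is G5 to D6, a perfect fifth (7 semitones).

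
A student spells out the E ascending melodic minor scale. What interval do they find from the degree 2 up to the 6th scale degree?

P5

The scale runs E F# G A B C# D#.
Degree 2 = F#; 6th scale degree = C#.
F# up to C# spans 5 letter names and 7 semitones — a perfect fifth.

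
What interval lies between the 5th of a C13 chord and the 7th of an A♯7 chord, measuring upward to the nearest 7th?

The 5th of C13 is G; the 7th of A♯7 is G♯.
G up to G♯ is 1 semitone, a half step wider than a perfect unison, so the interval is augmented.

augmented 1st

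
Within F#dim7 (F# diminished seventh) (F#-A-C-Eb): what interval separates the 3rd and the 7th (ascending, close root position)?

diminished fifth

3rd = A; 7th = Eb.
5 letter names make it a fifth; at 6 semitones (a half step narrower than perfect) the quality is diminished.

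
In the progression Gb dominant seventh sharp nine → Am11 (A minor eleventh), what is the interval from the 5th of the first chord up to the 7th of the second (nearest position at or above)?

The 5th of Gb dominant seventh sharp nine is Db; the 7th of Am11 (A minor eleventh) is G.
From Db to G: 6 semitones over a fourth = augmented.

A4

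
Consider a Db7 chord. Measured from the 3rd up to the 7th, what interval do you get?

Spelling the chord: Db–F–Ab–Cb.
The 3rd is F and the 7th is Cb.
From F to Cb: 6 semitones over a fifth = diminished.

d5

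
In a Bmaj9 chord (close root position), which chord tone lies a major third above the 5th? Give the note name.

The chord tones of Bmaj9 are B–D#–F#–A#–C#.
The 5th is F#. A major third above F# is A#.
A# is the chord's 7th.

A#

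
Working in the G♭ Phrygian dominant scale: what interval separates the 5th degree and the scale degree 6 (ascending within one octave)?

minor second

The scale runs G♭ A𝄫 B♭ C♭ D♭ E𝄫 F♭.
The 5th degree is D♭ and the 6th scale degree is E𝄫.
From D♭ to E𝄫: 1 semitone over a second = minor.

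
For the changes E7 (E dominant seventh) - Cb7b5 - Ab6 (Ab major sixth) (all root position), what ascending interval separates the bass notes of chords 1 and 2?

The roots are E and Cb.
From E to Cb: 7 semitones over a sixth = diminished.

diminished sixth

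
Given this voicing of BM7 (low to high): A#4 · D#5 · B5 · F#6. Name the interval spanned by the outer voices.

minor thirteenth

The outer voices are A#4 and F#6.
13 letter names make it a thirteenth; at 20 semitones (a half step narrower than major) the quality is minor.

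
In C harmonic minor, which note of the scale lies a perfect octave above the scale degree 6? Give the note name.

Ab

The scale is C D E♭ F G A♭ B.
The scale degree 6 is A♭; a perfect octave above that is A♭ — scale degree 6.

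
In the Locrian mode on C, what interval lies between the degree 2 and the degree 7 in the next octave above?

M13

Spelling the Locrian mode on C: C Db Eb F Gb Ab Bb.
Degree 2 = Db; 7th scale degree (up an octave) = Bb.
From Db to Bb is 21 semitones, exactly the major thirteenth.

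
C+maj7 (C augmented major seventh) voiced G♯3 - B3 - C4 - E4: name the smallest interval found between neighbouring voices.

minor second

Adjacent intervals: G♯3→B3 = minor third; B3→C4 = minor second; C4→E4 = major third.
The smallest is B3 to C4, a minor second (1 semitone).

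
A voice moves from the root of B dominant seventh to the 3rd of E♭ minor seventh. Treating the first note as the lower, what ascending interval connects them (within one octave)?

B dominant seventh has B as its root, and E♭ minor seventh has G♭ as its 3rd.
6 letter names make it a sixth; at 7 semitones (a whole step narrower than major) the quality is diminished.

diminished 6th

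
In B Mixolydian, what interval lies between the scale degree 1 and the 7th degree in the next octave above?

The scale runs B C♯ D♯ E F♯ G♯ A.
That puts B below A.
From B to A: 22 semitones over a fourteenth = minor.

minor fourteenth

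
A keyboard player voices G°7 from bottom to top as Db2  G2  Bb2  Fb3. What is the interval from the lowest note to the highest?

The outer voices are Db2 and Fb3.
10 letter names make it a tenth; at 15 semitones (a half step narrower than major) the quality is minor.

minor 10th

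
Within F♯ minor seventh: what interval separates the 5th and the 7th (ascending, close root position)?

The chord tones of F♯ minor seventh are F♯ A C♯ E.
5th = C♯; 7th = E.
3 letter names make it a third; at 3 semitones (a half step narrower than major) the quality is minor.

minor third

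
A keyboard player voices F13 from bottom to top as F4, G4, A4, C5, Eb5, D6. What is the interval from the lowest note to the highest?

major thirteenth

The outer voices are F4 and D6.
From F to D is 21 semitones, exactly the major thirteenth.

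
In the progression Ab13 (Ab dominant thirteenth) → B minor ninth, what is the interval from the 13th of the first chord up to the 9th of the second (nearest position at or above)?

The 13th of Ab13 (Ab dominant thirteenth) is F; the 9th of B minor ninth is C#.
5 letter names make it a fifth; at 8 semitones (a half step wider than perfect) the quality is augmented.

augmented fifth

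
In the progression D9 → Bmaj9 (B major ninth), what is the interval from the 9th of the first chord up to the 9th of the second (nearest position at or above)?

D9 has E as its 9th, and Bmaj9 (B major ninth) has C# as its 9th.
From E to C# is 9 semitones, exactly the major sixth.

major 6th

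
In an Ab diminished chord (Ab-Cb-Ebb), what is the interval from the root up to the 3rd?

So we need the interval from Ab up to Cb.
Ab up to Cb is 3 semitones, a half step narrower than a major third, so the interval is minor.

minor 3rd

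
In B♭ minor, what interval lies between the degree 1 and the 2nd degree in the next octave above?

Spelling B♭ minor: B♭ C D♭ E♭ F G♭ A♭.
So we need the interval from B♭ up to C.
B♭ up to C spans 9 letter names and 14 semitones — a major ninth.

major ninth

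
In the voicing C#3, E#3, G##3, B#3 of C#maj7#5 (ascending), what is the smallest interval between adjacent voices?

Adjacent intervals: C#3→E#3 = major third; E#3→G##3 = major third; G##3→B#3 = minor third.
The smallest is G##3 to B#3, a minor third (3 semitones).

minor 3rd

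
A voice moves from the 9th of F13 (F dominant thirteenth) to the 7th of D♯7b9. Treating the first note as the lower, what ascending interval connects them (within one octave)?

F13 (F dominant thirteenth) has G as its 9th, and D♯7b9 has C♯ as its 7th.
From G to C♯: 6 semitones over a fourth = augmented.

augmented fourth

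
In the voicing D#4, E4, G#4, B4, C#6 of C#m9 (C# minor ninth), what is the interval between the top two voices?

major ninth

Those voices are B4 and C#6.
B up to C# spans 9 letter names and 14 semitones — a major ninth.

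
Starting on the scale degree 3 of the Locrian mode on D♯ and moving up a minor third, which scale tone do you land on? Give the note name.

A

The scale is D♯ E F♯ G♯ A B C♯.
The scale degree 3 is F♯; a minor third above that is A — scale degree 5.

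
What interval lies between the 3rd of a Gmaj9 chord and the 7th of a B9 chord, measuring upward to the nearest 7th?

minor seventh

Gmaj9 has B as its 3rd, and B9 has A as its 7th.
B up to A is 10 semitones, a half step narrower than a major seventh, so the interval is minor.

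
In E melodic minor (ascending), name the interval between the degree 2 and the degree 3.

minor second

The scale runs E F♯ G A B C♯ D♯.
That puts F♯ below G.
F♯ up to G is 1 semitone, a half step narrower than a major second, so the interval is minor.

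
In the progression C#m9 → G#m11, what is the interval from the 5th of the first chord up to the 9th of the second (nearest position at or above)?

major 2nd

The 5th of C#m9 is G#; the 9th of G#m11 is A#.
G# up to A# spans 2 letter names and 2 semitones — a major second.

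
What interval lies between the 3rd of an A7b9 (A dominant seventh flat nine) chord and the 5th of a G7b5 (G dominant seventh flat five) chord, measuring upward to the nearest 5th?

diminished second

A7b9 (A dominant seventh flat nine) has C♯ as its 3rd, and G7b5 (G dominant seventh flat five) has D♭ as its 5th.
C♯ up to D♭ is 0 semitones, a whole step narrower than a major second, so the interval is diminished.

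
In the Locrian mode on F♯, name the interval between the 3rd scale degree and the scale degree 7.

F♯ locrian: F♯ G A B C D E.
3rd scale degree = A; 7th scale degree = E.
From A to E is 7 semitones, exactly the perfect fifth.

perfect 5th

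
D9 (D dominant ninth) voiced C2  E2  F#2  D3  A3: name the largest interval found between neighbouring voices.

Adjacent intervals: C2→E2 = major third; E2→F#2 = major second; F#2→D3 = minor sixth; D3→A3 = perfect fifth.
The largest is F#2 to D3, a minor sixth (8 semitones).

minor 6th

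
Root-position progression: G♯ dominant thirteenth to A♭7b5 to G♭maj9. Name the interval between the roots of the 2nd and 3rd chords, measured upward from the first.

The roots are A♭ and G♭.
7 letter names make it a seventh; at 10 semitones (a half step narrower than major) the quality is minor.

minor seventh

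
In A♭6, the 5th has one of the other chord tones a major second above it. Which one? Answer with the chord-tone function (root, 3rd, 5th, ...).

A♭6 (A♭ major sixth): A♭ C E♭ F.
The 5th is E♭. A major second above E♭ is F.
F is the chord's 6th.

6th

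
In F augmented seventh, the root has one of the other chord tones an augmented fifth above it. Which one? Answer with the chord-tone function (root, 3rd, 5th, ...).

5th

F+7: F–A–C#–Eb.
The root is F. An augmented fifth above F is C#.
C# is the chord's 5th.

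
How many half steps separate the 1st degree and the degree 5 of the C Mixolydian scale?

7

The scale is C D E F G A Bb.
C up to G is a perfect fifth — 7 semitones.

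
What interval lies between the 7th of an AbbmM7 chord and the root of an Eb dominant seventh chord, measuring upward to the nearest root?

AbbmM7 has Gb as its 7th, and Eb dominant seventh has Eb as its root.
Gb up to Eb spans 6 letter names and 9 semitones — a major sixth.

major 6th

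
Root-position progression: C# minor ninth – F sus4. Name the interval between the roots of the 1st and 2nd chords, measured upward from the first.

diminished 4th

The roots are C# and F.
4 letter names make it a fourth; at 4 semitones (a half step narrower than perfect) the quality is diminished.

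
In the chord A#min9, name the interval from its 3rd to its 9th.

major seventh

The chord tones of A# minor ninth are A#, C#, E#, G#, B#.
That puts C# below B#.
From C# to B# is 11 semitones, exactly the major seventh.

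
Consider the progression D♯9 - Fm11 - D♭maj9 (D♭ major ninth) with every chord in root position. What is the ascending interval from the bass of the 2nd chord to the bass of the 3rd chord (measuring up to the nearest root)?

The roots are F and D♭.
6 letter names make it a sixth; at 8 semitones (a half step narrower than major) the quality is minor.

m6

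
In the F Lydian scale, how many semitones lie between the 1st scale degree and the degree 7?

11

The scale is F G A B C D E.
F up to E is a major seventh — 11 semitones.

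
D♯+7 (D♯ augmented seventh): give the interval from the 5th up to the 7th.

Spelling the chord: D♯ F𝄪 A𝄪 C♯.
The 5th is A𝄪 and the 7th is C♯.
A𝄪 up to C♯ is 2 semitones, a whole step narrower than a major third, so the interval is diminished.

diminished 3rd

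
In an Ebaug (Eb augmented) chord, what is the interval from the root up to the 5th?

The chord tones of Ebaug are Eb, G, B.
That puts Eb below B.
5 letter names make it a fifth; at 8 semitones (a half step wider than perfect) the quality is augmented.

augmented 5th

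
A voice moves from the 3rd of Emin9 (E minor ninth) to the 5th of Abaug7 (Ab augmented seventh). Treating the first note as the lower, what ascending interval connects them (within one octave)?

The 3rd of Emin9 (E minor ninth) is G; the 5th of Abaug7 (Ab augmented seventh) is E.
Counting 6 letters and 9 half steps from G gives a major sixth.

major sixth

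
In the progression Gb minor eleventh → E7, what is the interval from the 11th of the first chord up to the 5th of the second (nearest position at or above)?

Gb minor eleventh has Cb as its 11th, and E7 has B as its 5th.
7 letter names make it a seventh; at 12 semitones (a half step wider than major) the quality is augmented.

augmented 7th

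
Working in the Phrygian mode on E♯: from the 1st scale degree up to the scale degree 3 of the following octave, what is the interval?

minor tenth

The scale runs E♯ F♯ G♯ A♯ B♯ C♯ D♯.
That puts E♯ below G♯.
10 letter names make it a tenth; at 15 semitones (a half step narrower than major) the quality is minor.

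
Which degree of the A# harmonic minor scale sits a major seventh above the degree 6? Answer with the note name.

E#

The scale is A# B# C# D# E# F# G##.
The degree 6 is F#; a major seventh above that is E# — scale degree 5.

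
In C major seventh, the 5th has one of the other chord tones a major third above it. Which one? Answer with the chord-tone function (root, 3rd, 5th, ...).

C major seventh is spelled C, E, G, B.
The 5th is G. A major third above G is B.
B is the chord's 7th.

7th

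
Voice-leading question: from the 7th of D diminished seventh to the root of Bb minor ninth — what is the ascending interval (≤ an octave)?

major seventh

The 7th of D diminished seventh is Cb; the root of Bb minor ninth is Bb.
Cb up to Bb spans 7 letter names and 11 semitones — a major seventh.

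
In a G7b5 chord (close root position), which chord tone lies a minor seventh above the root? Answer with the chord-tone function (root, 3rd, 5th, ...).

7th

Spelling the chord: G, B, D♭, F.
The root is G. A minor seventh above G is F.
F is the chord's 7th.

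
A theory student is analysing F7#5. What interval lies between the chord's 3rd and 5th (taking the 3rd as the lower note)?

major third

The chord tones of F augmented seventh are F A C# Eb.
So we need the interval from A up to C#.
From A to C# is 4 semitones, exactly the major third.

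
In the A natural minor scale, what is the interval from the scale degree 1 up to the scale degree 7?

The scale runs A B C D E F G.
That puts A below G.
A up to G is 10 semitones, a half step narrower than a major seventh, so the interval is minor.

minor 7th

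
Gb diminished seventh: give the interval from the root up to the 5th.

The chord tones of Gbdim7 are Gb-Bbb-Dbb-Fbb.
Root = Gb; 5th = Dbb.
Gb up to Dbb is 6 semitones, a half step narrower than a perfect fifth, so the interval is diminished.

d5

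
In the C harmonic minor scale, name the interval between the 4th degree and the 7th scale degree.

The scale runs C D E♭ F G A♭ B.
The 4th degree is F and the scale degree 7 is B.
From F to B: 6 semitones over a fourth = augmented.

augmented fourth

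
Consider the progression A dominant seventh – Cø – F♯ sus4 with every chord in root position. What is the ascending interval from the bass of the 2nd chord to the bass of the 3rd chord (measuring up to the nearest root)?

augmented 4th

The roots are C and F♯.
C up to F♯ is 6 semitones, a half step wider than a perfect fourth, so the interval is augmented.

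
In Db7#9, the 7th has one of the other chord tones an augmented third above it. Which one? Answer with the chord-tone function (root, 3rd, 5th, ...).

9th

Spelling the chord: Db F Ab Cb E.
The 7th is Cb. An augmented third above Cb is E.
E is the chord's 9th.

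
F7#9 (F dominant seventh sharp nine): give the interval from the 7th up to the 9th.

augmented 3rd

Spelling the chord: F–A–C–Eb–G#.
That puts Eb below G#.
3 letter names make it a third; at 5 semitones (a half step wider than major) the quality is augmented.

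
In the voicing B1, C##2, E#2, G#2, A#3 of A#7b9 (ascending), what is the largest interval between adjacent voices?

major ninth

Adjacent intervals: B1→C##2 = augmented second; C##2→E#2 = minor third; E#2→G#2 = minor third; G#2→A#3 = major ninth.
The largest is G#2 to A#3, a major ninth (14 semitones).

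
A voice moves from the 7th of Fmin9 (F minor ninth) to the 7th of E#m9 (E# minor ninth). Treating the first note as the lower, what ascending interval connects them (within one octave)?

Fmin9 (F minor ninth) has Eb as its 7th, and E#m9 (E# minor ninth) has D# as its 7th.
7 letter names make it a seventh; at 12 semitones (a half step wider than major) the quality is augmented.

augmented 7th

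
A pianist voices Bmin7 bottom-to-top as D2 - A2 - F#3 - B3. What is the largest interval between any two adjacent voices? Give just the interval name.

Adjacent intervals: D2→A2 = perfect fifth; A2→F#3 = major sixth; F#3→B3 = perfect fourth.
The largest is A2 to F#3, a major sixth (9 semitones).

major sixth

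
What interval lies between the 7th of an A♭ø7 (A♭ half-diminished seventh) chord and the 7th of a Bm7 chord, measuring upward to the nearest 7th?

augmented 2nd

The 7th of A♭ø7 (A♭ half-diminished seventh) is G♭; the 7th of Bm7 is A.
From G♭ to A: 3 semitones over a second = augmented.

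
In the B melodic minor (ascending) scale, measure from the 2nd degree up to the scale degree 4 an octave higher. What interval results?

The scale runs B C♯ D E F♯ G♯ A♯.
2nd degree = C♯; 4th scale degree (up an octave) = E.
From C♯ to E: 15 semitones over a tenth = minor.

m10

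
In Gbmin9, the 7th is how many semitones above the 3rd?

The chord tones of Gbmin9 are Gb–Bbb–Db–Fb–Ab.
Bbb to Fb is a perfect fifth: 7 semitones.

7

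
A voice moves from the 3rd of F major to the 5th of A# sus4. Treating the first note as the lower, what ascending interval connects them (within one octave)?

augmented 5th

The 3rd of F major is A; the 5th of A# sus4 is E#.
From A to E#: 8 semitones over a fifth = augmented.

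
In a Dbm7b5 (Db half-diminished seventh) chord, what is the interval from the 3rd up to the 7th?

Dbø7: Db-Fb-Abb-Cb.
That puts Fb below Cb.
Fb up to Cb spans 5 letter names and 7 semitones — a perfect fifth.

perfect fifth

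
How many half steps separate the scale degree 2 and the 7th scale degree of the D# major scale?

9

The scale is D# E# F## G# A# B# C##.
E# up to C## is a major sixth — 9 semitones.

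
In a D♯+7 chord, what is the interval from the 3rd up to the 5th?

D♯aug7 is spelled D♯, F𝄪, A𝄪, C♯.
The 3rd is F𝄪 and the 5th is A𝄪.
Counting 3 letters and 4 half steps from F𝄪 gives a major third.

M3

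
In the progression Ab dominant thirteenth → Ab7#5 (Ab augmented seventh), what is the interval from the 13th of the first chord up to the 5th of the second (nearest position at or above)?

Ab dominant thirteenth has F as its 13th, and Ab7#5 (Ab augmented seventh) has E as its 5th.
F up to E spans 7 letter names and 11 semitones — a major seventh.

major seventh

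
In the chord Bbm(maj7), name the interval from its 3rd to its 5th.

Bb minor-major seventh: Bb, Db, F, A.
So we need the interval from Db up to F.
Counting 3 letters and 4 half steps from Db gives a major third.

major 3rd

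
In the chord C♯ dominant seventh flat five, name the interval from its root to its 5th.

diminished fifth

The chord tones of C♯ dominant seventh flat five are C♯-E♯-G-B.
The root is C♯ and the 5th is G.
5 letter names make it a fifth; at 6 semitones (a half step narrower than perfect) the quality is diminished.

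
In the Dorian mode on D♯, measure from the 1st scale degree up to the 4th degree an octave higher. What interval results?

perfect eleventh

Spelling the Dorian mode on D♯: D♯ E♯ F♯ G♯ A♯ B♯ C♯.
The 1st scale degree is D♯ and the 4th degree (up an octave) is G♯.
From D♯ to G♯ is 17 semitones, exactly the perfect eleventh.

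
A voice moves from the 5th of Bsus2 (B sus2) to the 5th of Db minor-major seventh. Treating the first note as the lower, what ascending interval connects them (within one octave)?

diminished 3rd

Bsus2 (B sus2) has F# as its 5th, and Db minor-major seventh has Ab as its 5th.
F# up to Ab is 2 semitones, a whole step narrower than a major third, so the interval is diminished.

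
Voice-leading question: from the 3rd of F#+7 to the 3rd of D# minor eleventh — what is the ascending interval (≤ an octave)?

F#+7 has A# as its 3rd, and D# minor eleventh has F# as its 3rd.
A# up to F# is 8 semitones, a half step narrower than a major sixth, so the interval is minor.

minor sixth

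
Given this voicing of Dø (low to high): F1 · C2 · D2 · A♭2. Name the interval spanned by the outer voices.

The outer voices are F1 and A♭2.
From F to A♭: 15 semitones over a tenth = minor.

m10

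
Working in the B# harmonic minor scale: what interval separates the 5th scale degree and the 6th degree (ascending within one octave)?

m2

The scale runs B# C## D# E# F## G# A##.
5th scale degree = F##; scale degree 6 = G#.
F## up to G# is 1 semitone, a half step narrower than a major second, so the interval is minor.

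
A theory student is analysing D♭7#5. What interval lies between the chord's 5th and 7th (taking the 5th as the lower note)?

D♭7#5: D♭, F, A, C♭.
That puts A below C♭.
3 letter names make it a third; at 2 semitones (a whole step narrower than major) the quality is diminished.

diminished 3rd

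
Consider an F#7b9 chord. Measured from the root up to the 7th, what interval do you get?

The chord tones of F# dominant seventh flat nine are F# A# C# E G.
The root is F# and the 7th is E.
From F# to E: 10 semitones over a seventh = minor.

minor seventh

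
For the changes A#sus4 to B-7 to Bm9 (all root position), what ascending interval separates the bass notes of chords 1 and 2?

The roots are A# and B.
2 letter names make it a second; at 1 semitone (a half step narrower than major) the quality is minor.

minor 2nd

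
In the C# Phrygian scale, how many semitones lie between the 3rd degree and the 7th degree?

The scale is C# D E F# G# A B.
E up to B is a perfect fifth — 7 semitones.

7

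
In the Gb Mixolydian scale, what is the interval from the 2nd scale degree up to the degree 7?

minor sixth

The scale runs Gb Ab Bb Cb Db Eb Fb.
2nd scale degree = Ab; scale degree 7 = Fb.
Ab up to Fb is 8 semitones, a half step narrower than a major sixth, so the interval is minor.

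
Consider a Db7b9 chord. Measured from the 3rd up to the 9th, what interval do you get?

diminished seventh

Spelling the chord: Db F Ab Cb Ebb.
So we need the interval from F up to Ebb.
7 letter names make it a seventh; at 9 semitones (a whole step narrower than major) the quality is diminished.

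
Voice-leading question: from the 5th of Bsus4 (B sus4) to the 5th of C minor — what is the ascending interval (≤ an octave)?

Bsus4 (B sus4) has F# as its 5th, and C minor has G as its 5th.
F# up to G is 1 semitone, a half step narrower than a major second, so the interval is minor.

minor second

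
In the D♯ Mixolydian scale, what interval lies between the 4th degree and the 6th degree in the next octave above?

major tenth

The scale runs D♯ E♯ F𝄪 G♯ A♯ B♯ C♯.
The 4th degree is G♯ and the scale degree 6 (up an octave) is B♯.
G♯ up to B♯ spans 10 letter names and 16 semitones — a major tenth.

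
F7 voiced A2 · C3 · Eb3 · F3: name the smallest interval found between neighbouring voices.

Adjacent intervals: A2→C3 = minor third; C3→Eb3 = minor third; Eb3→F3 = major second.
The smallest is Eb3 to F3, a major second (2 semitones).

major second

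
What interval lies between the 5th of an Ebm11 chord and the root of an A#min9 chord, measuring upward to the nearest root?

A7

Ebm11 has Bb as its 5th, and A#min9 has A# as its root.
7 letter names make it a seventh; at 12 semitones (a half step wider than major) the quality is augmented.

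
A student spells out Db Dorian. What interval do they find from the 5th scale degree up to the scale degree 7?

minor third

Db dorian: Db Eb Fb Gb Ab Bb Cb.
That puts Ab below Cb.
3 letter names make it a third; at 3 semitones (a half step narrower than major) the quality is minor.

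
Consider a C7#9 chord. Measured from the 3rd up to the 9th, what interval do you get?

major seventh

C7#9: C-E-G-Bb-D#.
The 3rd is E and the 9th is D#.
From E to D# is 11 semitones, exactly the major seventh.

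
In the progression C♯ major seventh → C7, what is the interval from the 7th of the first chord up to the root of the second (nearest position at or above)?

diminished second

C♯ major seventh has B♯ as its 7th, and C7 has C as its root.
B♯ up to C is 0 semitones, a whole step narrower than a major second, so the interval is diminished.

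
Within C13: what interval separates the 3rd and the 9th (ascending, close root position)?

m7

C dominant thirteenth: C-E-G-B♭-D-A.
The 3rd is E and the 9th is D.
From E to D: 10 semitones over a seventh = minor.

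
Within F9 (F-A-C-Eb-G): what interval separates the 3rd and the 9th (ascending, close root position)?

3rd = A; 9th = G.
7 letter names make it a seventh; at 10 semitones (a half step narrower than major) the quality is minor.

m7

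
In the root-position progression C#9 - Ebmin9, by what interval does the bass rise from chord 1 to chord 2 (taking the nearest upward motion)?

diminished 3rd

The roots are C# and Eb.
From C# to Eb: 2 semitones over a third = diminished.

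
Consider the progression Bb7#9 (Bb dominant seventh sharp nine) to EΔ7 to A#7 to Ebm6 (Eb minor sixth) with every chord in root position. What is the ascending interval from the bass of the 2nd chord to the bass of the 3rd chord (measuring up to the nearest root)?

The roots are E and A#.
4 letter names make it a fourth; at 6 semitones (a half step wider than perfect) the quality is augmented.

augmented fourth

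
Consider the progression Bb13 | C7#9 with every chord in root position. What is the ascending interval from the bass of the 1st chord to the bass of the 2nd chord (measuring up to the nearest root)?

major second

The roots are Bb and C.
From Bb to C is 2 semitones, exactly the major second.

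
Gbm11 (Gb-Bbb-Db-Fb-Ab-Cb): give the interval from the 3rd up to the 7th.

perfect 5th

So we need the interval from Bbb up to Fb.
Counting 5 letters and 7 half steps from Bbb gives a perfect fifth.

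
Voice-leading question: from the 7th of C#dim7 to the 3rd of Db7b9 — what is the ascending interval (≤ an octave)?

The 7th of C#dim7 is Bb; the 3rd of Db7b9 is F.
From Bb to F is 7 semitones, exactly the perfect fifth.

perfect 5th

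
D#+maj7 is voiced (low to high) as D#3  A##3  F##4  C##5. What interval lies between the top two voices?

perfect fifth

Those voices are F##4 and C##5.
F## up to C## spans 5 letter names and 7 semitones — a perfect fifth.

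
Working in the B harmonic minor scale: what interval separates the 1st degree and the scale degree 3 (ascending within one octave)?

The scale runs B C# D E F# G A#.
That puts B below D.
B up to D is 3 semitones, a half step narrower than a major third, so the interval is minor.

minor 3rd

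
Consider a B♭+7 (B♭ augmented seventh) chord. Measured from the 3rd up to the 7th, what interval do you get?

Spelling the chord: B♭, D, F♯, A♭.
That puts D below A♭.
D up to A♭ is 6 semitones, a half step narrower than a perfect fifth, so the interval is diminished.
This 3–7 tritone is the characteristic tension at the heart of the dominant sound.

diminished fifth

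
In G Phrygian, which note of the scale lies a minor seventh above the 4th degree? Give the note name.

Bb

The scale is G A♭ B♭ C D E♭ F.
The 4th degree is C; a minor seventh above that is B♭ — scale degree 3.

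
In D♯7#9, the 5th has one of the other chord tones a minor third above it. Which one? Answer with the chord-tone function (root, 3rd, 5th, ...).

7th

Spelling the chord: D♯-F𝄪-A♯-C♯-E𝄪.
The 5th is A♯. A minor third above A♯ is C♯.
C♯ is the chord's 7th.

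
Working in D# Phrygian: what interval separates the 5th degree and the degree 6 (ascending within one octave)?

The scale runs D# E F# G# A# B C#.
5th degree = A#; 6th degree = B.
From A# to B: 1 semitone over a second = minor.

minor second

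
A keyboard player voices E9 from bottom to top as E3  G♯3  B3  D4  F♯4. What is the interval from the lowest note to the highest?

major ninth

The outer voices are E3 and F♯4.
Counting 9 letters and 14 half steps from E gives a major ninth.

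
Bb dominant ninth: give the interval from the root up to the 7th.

minor seventh

Bb9: Bb D F Ab C.
The root is Bb and the 7th is Ab.
From Bb to Ab: 10 semitones over a seventh = minor.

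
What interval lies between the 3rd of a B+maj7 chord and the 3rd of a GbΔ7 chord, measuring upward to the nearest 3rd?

The 3rd of B+maj7 is D#; the 3rd of GbΔ7 is Bb.
D# up to Bb is 7 semitones, a whole step narrower than a major sixth, so the interval is diminished.

diminished sixth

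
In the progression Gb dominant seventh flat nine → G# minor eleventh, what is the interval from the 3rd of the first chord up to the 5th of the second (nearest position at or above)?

augmented 3rd

The 3rd of Gb dominant seventh flat nine is Bb; the 5th of G# minor eleventh is D#.
Bb up to D# is 5 semitones, a half step wider than a major third, so the interval is augmented.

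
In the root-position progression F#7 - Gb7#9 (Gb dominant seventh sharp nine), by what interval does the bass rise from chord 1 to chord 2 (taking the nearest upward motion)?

diminished second

The roots are F# and Gb.
2 letter names make it a second; at 0 semitones (a whole step narrower than major) the quality is diminished.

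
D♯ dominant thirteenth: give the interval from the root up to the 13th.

D♯ dominant thirteenth is spelled D♯-F𝄪-A♯-C♯-E♯-B♯.
The root is D♯ and the 13th is B♯.
From D♯ to B♯ is 21 semitones, exactly the major thirteenth.

M13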